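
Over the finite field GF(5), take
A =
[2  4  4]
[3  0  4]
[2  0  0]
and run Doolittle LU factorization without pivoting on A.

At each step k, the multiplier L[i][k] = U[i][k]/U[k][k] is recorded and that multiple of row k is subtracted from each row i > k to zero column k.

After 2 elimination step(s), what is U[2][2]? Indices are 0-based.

k=0: U[0][0]=2
  eliminate (1,0): mult=4, new row 1: (0, 4, 3); set L[1][0]=4
  eliminate (2,0): mult=1, new row 2: (0, 1, 1); set L[2][0]=1
k=1: U[1][1]=4
  eliminate (2,1): mult=4, new row 2: (0, 0, 4); set L[2][1]=4

U[2][2] = 4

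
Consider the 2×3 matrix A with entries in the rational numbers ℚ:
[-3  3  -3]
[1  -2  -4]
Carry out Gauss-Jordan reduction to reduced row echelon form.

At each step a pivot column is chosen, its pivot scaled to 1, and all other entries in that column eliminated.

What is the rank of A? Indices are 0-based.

step 1: normalize row 0 (÷-3) = (1, -1, 1)
  row 1: subtract 1×row0 = (0, -1, -5)
step 2: normalize row 1 (÷-1) = (0, 1, 5)
  row 0: subtract -1×row1 = (1, 0, 6)

rank = 2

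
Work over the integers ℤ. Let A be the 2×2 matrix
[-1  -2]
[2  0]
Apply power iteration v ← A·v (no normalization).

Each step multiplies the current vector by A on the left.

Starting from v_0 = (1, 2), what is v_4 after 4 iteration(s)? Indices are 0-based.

v_0 = (1, 2).
v_1 = A·v_0 = (-5, 2).
v_2 = A·v_1 = (1, -10).
v_3 = A·v_2 = (19, 2).
v_4 = A·v_3 = (-23, 38).

v_4 = (-23, 38)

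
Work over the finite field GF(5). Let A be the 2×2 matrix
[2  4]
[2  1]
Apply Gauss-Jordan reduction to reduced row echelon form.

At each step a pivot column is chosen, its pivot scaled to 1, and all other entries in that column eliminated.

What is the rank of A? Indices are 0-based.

pivot(0,0)=2: scale R0 → (1, 2)
  clear (1,0): R1 −= (2)R0 → (0, 2)
pivot(1,1)=2: scale R1 → (0, 1)
  clear (0,1): R0 −= (2)R1 → (1, 0)

rank = 2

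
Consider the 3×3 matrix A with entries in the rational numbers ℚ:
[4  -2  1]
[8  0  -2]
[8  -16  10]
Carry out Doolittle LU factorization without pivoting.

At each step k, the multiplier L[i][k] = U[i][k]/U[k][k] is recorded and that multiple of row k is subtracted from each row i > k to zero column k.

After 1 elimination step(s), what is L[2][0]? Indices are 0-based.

L[2][0] = 2

k=0: U[0][0]=4
  eliminate (1,0): mult=2, new row 1: (0, 4, -4); set L[1][0]=2
  eliminate (2,0): mult=2, new row 2: (0, -12, 8); set L[2][0]=2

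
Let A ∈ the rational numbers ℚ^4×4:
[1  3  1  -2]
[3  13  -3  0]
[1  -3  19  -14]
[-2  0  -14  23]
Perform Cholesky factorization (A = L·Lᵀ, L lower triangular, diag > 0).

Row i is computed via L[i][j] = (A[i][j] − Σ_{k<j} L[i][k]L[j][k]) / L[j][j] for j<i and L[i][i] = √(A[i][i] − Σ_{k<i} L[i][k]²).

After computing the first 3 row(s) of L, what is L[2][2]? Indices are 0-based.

L[2][2] = 3

Step 1: L[0][0] = √(1) = 1.
  L[1][0] = (3) / L[0][0] = 3.
Step 2: L[1][1] = √(4) = 2.
  L[2][0] = (1) / L[0][0] = 1.
  L[2][1] = (-6) / L[1][1] = -3.
Step 3: L[2][2] = √(9) = 3.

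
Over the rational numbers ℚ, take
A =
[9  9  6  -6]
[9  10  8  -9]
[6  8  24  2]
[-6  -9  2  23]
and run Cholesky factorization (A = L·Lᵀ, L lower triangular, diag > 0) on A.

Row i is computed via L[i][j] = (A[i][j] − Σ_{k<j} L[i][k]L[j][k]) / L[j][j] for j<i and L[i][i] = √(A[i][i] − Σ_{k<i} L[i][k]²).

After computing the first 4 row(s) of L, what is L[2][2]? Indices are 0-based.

Step 1: L[0][0] = √(9) = 3.
  L[1][0] = (9) / L[0][0] = 3.
Step 2: L[1][1] = √(1) = 1.
  L[2][0] = (6) / L[0][0] = 2.
  L[2][1] = (2) / L[1][1] = 2.
Step 3: L[2][2] = √(16) = 4.
  L[3][0] = (-6) / L[0][0] = -2.
  L[3][1] = (-3) / L[1][1] = -3.
  L[3][2] = (12) / L[2][2] = 3.
Step 4: L[3][3] = √(1) = 1.

L[2][2] = 4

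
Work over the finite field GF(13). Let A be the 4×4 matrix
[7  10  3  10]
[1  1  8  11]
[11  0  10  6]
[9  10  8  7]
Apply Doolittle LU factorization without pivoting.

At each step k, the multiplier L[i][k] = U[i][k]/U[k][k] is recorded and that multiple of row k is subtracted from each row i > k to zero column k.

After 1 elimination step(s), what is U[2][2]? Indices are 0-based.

U[2][2] = 9

k=0: U[0][0]=7
  eliminate (1,0): mult=2, new row 1: (0, 7, 2, 4); set L[1][0]=2
  eliminate (2,0): mult=9, new row 2: (0, 1, 9, 7); set L[2][0]=9
  eliminate (3,0): mult=5, new row 3: (0, 12, 6, 9); set L[3][0]=5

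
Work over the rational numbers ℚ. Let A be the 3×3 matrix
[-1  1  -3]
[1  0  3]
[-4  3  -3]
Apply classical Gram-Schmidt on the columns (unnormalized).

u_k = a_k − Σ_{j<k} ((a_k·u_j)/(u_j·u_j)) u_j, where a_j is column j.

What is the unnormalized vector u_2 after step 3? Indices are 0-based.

Step 1: u_0 = a_0 = (-1, 1, -4).
Step 2: u_1 = a_1 − (-13/18)·u_0 = (5/18, 13/18, 1/9).
Step 3: u_2 = a_2 − (1)·u_0 − (18/11)·u_1 = (-27/11, 9/11, 9/11).

u_2 = (-27/11, 9/11, 9/11)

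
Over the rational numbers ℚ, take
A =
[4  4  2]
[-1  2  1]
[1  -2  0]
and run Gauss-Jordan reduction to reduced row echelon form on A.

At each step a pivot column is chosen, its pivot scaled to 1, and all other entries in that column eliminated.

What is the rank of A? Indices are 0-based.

pivot(0,0)=4: scale R0 → (1, 1, 1/2)
  clear (1,0): R1 −= (-1)R0 → (0, 3, 3/2)
  clear (2,0): R2 −= (1)R0 → (0, -3, -1/2)
pivot(1,1)=3: scale R1 → (0, 1, 1/2)
  clear (0,1): R0 −= (1)R1 → (1, 0, 0)
  clear (2,1): R2 −= (-3)R1 → (0, 0, 1)
pivot(2,2)=1: scale R2 → (0, 0, 1)
  clear (1,2): R1 −= (1/2)R2 → (0, 1, 0)

rank = 3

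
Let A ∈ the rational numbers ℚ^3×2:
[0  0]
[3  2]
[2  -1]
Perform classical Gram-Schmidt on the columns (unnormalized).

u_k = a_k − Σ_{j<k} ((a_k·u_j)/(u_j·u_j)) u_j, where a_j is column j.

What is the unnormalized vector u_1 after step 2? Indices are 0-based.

Step 1: u_0 = a_0 = (0, 3, 2).
Step 2: u_1 = a_1 − (4/13)·u_0 = (0, 14/13, -21/13).

u_1 = (0, 14/13, -21/13)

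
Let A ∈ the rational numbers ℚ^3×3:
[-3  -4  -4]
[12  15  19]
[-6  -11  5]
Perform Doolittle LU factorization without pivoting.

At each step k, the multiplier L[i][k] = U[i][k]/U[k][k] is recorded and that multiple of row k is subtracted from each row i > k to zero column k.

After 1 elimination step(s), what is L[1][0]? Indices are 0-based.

L[1][0] = -4

[col 0] pivot -3
  R1 -= -4*R0 → (0, -1, 3)  (L[1][0] := -4)
  R2 -= 2*R0 → (0, -3, 13)  (L[2][0] := 2)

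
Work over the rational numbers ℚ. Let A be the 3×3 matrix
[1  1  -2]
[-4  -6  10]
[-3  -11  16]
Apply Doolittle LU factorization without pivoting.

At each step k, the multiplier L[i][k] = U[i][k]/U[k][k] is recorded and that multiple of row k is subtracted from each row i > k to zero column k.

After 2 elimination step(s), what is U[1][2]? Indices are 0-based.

Step 1: pivot at (0,0) is 1.
  row1 ← row1 − (-4)·row0  ⇒  L[1][0]=-4, U row1=(0, -2, 2)
  row2 ← row2 − (-3)·row0  ⇒  L[2][0]=-3, U row2=(0, -8, 10)
Step 2: pivot at (1,1) is -2.
  row2 ← row2 − (4)·row1  ⇒  L[2][1]=4, U row2=(0, 0, 2)

U[1][2] = 2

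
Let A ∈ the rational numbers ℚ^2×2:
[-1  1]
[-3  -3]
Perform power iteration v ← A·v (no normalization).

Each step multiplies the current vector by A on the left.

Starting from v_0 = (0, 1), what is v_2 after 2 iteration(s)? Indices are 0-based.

v_2 = (-4, 6)

v_0 = (0, 1).
v_1 = A·v_0 = (1, -3).
v_2 = A·v_1 = (-4, 6).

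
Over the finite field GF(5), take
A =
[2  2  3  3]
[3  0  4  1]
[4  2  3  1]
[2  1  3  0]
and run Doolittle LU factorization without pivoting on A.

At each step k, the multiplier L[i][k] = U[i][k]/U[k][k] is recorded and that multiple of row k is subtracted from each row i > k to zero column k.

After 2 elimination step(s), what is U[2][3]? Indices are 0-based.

Step 1: pivot at (0,0) is 2.
  row1 ← row1 − (4)·row0  ⇒  L[1][0]=4, U row1=(0, 2, 2, 4)
  row2 ← row2 − (2)·row0  ⇒  L[2][0]=2, U row2=(0, 3, 2, 0)
  row3 ← row3 − (1)·row0  ⇒  L[3][0]=1, U row3=(0, 4, 0, 2)
Step 2: pivot at (1,1) is 2.
  row2 ← row2 − (4)·row1  ⇒  L[2][1]=4, U row2=(0, 0, 4, 4)
  row3 ← row3 − (2)·row1  ⇒  L[3][1]=2, U row3=(0, 0, 1, 4)

U[2][3] = 4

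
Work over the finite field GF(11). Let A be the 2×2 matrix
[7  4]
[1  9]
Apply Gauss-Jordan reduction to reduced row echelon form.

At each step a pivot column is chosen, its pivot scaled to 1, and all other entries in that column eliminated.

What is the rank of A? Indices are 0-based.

rank = 2

pivot(0,0)=7: scale R0 → (1, 10)
  clear (1,0): R1 −= (1)R0 → (0, 10)
pivot(1,1)=10: scale R1 → (0, 1)
  clear (0,1): R0 −= (10)R1 → (1, 0)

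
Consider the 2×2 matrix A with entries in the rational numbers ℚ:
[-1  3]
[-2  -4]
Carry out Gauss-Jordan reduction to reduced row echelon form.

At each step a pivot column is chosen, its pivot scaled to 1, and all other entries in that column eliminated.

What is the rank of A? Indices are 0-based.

rank = 2

step 1: normalize row 0 (÷-1) = (1, -3)
  row 1: subtract -2×row0 = (0, -10)
step 2: normalize row 1 (÷-10) = (0, 1)
  row 0: subtract -3×row1 = (1, 0)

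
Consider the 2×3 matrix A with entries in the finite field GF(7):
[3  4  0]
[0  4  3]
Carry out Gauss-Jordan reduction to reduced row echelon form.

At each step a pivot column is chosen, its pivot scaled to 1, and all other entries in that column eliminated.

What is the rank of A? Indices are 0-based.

[1] R0 /= 3  ⇒  (1, 6, 0)
[2] R1 /= 4  ⇒  (0, 1, 6)
     R0 -= 6·R1  ⇒  (1, 0, 6)

rank = 2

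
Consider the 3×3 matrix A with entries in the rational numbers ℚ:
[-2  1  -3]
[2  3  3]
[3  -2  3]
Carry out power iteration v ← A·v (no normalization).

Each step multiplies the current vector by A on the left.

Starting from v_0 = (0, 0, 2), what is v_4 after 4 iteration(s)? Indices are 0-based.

v_0 = (0, 0, 2).
v_1 = A·v_0 = (-6, 6, 6).
v_2 = A·v_1 = (0, 24, -12).
v_3 = A·v_2 = (60, 36, -84).
v_4 = A·v_3 = (168, -24, -144).

v_4 = (168, -24, -144)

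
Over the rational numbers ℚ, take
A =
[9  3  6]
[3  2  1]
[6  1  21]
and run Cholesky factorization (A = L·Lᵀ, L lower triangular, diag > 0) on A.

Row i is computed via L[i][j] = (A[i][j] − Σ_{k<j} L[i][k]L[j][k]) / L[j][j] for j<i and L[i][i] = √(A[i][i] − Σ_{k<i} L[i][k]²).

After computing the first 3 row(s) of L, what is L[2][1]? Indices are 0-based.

L[2][1] = -1

Step 1: L[0][0] = √(9) = 3.
  L[1][0] = (3) / L[0][0] = 1.
Step 2: L[1][1] = √(1) = 1.
  L[2][0] = (6) / L[0][0] = 2.
  L[2][1] = (-1) / L[1][1] = -1.
Step 3: L[2][2] = √(16) = 4.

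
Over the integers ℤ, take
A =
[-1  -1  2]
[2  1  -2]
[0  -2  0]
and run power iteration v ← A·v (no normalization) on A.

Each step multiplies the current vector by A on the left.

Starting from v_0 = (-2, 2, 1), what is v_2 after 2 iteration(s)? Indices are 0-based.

v_2 = (-6, 8, 8)

v_0 = (-2, 2, 1).
v_1 = A·v_0 = (2, -4, -4).
v_2 = A·v_1 = (-6, 8, 8).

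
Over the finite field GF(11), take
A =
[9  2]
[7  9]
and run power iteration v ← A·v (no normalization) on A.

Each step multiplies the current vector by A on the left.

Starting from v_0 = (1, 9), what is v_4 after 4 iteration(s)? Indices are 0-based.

v_0 = (1, 9).
v_1 = A·v_0 = (5, 0).
v_2 = A·v_1 = (1, 2).
v_3 = A·v_2 = (2, 3).
v_4 = A·v_3 = (2, 8).

v_4 = (2, 8)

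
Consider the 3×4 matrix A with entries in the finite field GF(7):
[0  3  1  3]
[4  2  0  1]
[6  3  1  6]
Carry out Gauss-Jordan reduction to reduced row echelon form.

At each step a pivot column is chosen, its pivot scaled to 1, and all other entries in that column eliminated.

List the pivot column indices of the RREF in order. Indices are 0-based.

pivot columns: 0, 1, 2

step 1: exchange rows 0,1
step 1: normalize row 0 (÷4) = (1, 4, 0, 2)
  row 2: subtract 6×row0 = (0, 0, 1, 1)
step 2: normalize row 1 (÷3) = (0, 1, 5, 1)
  row 0: subtract 4×row1 = (1, 0, 1, 5)
step 3: normalize row 2 (÷1) = (0, 0, 1, 1)
  row 0: subtract 1×row2 = (1, 0, 0, 4)
  row 1: subtract 5×row2 = (0, 1, 0, 3)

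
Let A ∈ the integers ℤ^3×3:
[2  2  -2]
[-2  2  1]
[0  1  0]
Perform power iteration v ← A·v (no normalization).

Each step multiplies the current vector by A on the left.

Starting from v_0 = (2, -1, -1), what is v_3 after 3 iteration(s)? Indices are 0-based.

v_0 = (2, -1, -1).
v_1 = A·v_0 = (4, -7, -1).
v_2 = A·v_1 = (-4, -23, -7).
v_3 = A·v_2 = (-40, -45, -23).

v_3 = (-40, -45, -23)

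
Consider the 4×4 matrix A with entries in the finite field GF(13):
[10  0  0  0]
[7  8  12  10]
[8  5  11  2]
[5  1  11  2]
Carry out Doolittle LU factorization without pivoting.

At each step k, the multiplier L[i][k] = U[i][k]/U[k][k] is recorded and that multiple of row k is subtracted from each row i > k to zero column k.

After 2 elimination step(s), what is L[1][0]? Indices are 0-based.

k=0: U[0][0]=10
  eliminate (1,0): mult=2, new row 1: (0, 8, 12, 10); set L[1][0]=2
  eliminate (2,0): mult=6, new row 2: (0, 5, 11, 2); set L[2][0]=6
  eliminate (3,0): mult=7, new row 3: (0, 1, 11, 2); set L[3][0]=7
k=1: U[1][1]=8
  eliminate (2,1): mult=12, new row 2: (0, 0, 10, 12); set L[2][1]=12
  eliminate (3,1): mult=5, new row 3: (0, 0, 3, 4); set L[3][1]=5

L[1][0] = 2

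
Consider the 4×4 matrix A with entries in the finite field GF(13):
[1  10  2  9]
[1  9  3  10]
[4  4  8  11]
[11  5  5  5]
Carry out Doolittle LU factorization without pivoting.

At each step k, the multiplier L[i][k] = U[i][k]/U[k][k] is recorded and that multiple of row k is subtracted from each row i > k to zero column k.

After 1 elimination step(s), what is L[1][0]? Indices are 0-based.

[col 0] pivot 1
  R1 -= 1*R0 → (0, 12, 1, 1)  (L[1][0] := 1)
  R2 -= 4*R0 → (0, 3, 0, 1)  (L[2][0] := 4)
  R3 -= 11*R0 → (0, 12, 9, 10)  (L[3][0] := 11)

L[1][0] = 1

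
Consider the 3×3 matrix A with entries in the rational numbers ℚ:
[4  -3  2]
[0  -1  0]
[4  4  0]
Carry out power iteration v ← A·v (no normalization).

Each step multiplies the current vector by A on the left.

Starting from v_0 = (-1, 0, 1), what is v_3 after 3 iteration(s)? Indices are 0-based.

v_3 = (-80, 0, -64)

v_0 = (-1, 0, 1).
v_1 = A·v_0 = (-2, 0, -4).
v_2 = A·v_1 = (-16, 0, -8).
v_3 = A·v_2 = (-80, 0, -64).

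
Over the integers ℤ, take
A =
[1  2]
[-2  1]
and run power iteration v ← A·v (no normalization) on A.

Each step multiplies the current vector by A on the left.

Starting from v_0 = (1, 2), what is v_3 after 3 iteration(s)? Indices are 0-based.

v_3 = (-15, -20)

v_0 = (1, 2).
v_1 = A·v_0 = (5, 0).
v_2 = A·v_1 = (5, -10).
v_3 = A·v_2 = (-15, -20).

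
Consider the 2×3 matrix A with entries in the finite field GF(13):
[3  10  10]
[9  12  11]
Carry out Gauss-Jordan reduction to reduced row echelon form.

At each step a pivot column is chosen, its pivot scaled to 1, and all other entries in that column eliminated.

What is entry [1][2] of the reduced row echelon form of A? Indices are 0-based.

step 1: normalize row 0 (÷3) = (1, 12, 12)
  row 1: subtract 9×row0 = (0, 8, 7)
step 2: normalize row 1 (÷8) = (0, 1, 9)
  row 0: subtract 12×row1 = (1, 0, 8)

M[1][2] = 9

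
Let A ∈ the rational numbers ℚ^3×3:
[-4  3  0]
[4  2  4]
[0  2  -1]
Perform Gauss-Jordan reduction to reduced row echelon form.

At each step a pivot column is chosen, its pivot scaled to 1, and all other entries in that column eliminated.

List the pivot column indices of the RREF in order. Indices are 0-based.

pivot columns: 0, 1, 2

[1] R0 /= -4  ⇒  (1, -3/4, 0)
     R1 -= 4·R0  ⇒  (0, 5, 4)
[2] R1 /= 5  ⇒  (0, 1, 4/5)
     R0 -= -3/4·R1  ⇒  (1, 0, 3/5)
     R2 -= 2·R1  ⇒  (0, 0, -13/5)
[3] R2 /= -13/5  ⇒  (0, 0, 1)
     R0 -= 3/5·R2  ⇒  (1, 0, 0)
     R1 -= 4/5·R2  ⇒  (0, 1, 0)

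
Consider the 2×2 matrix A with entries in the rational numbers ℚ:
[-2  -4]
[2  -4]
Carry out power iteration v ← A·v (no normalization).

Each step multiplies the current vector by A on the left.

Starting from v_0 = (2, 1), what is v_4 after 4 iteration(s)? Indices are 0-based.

v_0 = (2, 1).
v_1 = A·v_0 = (-8, 0).
v_2 = A·v_1 = (16, -16).
v_3 = A·v_2 = (32, 96).
v_4 = A·v_3 = (-448, -320).

v_4 = (-448, -320)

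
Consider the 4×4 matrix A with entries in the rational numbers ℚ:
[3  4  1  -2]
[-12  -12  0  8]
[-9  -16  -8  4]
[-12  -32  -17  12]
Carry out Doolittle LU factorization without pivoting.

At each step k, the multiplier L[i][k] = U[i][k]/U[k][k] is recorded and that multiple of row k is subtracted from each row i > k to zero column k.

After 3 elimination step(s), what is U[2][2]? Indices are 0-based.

[col 0] pivot 3
  R1 -= -4*R0 → (0, 4, 4, 0)  (L[1][0] := -4)
  R2 -= -3*R0 → (0, -4, -5, -2)  (L[2][0] := -3)
  R3 -= -4*R0 → (0, -16, -13, 4)  (L[3][0] := -4)
[col 1] pivot 4
  R2 -= -1*R1 → (0, 0, -1, -2)  (L[2][1] := -1)
  R3 -= -4*R1 → (0, 0, 3, 4)  (L[3][1] := -4)
[col 2] pivot -1
  R3 -= -3*R2 → (0, 0, 0, -2)  (L[3][2] := -3)

U[2][2] = -1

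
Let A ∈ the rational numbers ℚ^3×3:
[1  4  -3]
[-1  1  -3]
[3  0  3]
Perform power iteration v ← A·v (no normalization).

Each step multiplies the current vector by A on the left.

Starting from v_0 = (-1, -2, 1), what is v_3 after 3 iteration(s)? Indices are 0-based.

v_3 = (112, 144, -192)

v_0 = (-1, -2, 1).
v_1 = A·v_0 = (-12, -4, 0).
v_2 = A·v_1 = (-28, 8, -36).
v_3 = A·v_2 = (112, 144, -192).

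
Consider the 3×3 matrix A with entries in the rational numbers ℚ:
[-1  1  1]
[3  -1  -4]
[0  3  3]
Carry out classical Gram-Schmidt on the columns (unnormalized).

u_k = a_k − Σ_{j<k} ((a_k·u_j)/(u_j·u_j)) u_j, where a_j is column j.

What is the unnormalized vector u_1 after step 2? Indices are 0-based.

Step 1: u_0 = a_0 = (-1, 3, 0).
Step 2: u_1 = a_1 − (-2/5)·u_0 = (3/5, 1/5, 3).

u_1 = (3/5, 1/5, 3)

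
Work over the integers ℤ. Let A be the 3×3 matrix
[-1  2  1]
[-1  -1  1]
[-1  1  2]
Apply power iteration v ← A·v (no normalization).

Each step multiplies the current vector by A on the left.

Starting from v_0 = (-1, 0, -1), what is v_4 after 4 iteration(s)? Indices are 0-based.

v_0 = (-1, 0, -1).
v_1 = A·v_0 = (0, 0, -1).
v_2 = A·v_1 = (-1, -1, -2).
v_3 = A·v_2 = (-3, 0, -4).
v_4 = A·v_3 = (-1, -1, -5).

v_4 = (-1, -1, -5)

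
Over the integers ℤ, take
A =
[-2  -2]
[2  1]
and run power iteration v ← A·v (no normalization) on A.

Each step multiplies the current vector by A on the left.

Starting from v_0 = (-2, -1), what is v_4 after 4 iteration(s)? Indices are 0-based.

v_4 = (14, -17)

v_0 = (-2, -1).
v_1 = A·v_0 = (6, -5).
v_2 = A·v_1 = (-2, 7).
v_3 = A·v_2 = (-10, 3).
v_4 = A·v_3 = (14, -17).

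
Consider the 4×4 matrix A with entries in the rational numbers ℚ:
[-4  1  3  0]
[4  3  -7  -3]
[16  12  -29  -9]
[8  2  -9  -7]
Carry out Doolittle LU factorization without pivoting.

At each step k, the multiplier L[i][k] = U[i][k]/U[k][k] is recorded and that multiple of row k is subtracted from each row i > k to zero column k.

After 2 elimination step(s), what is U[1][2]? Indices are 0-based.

U[1][2] = -4

k=0: U[0][0]=-4
  eliminate (1,0): mult=-1, new row 1: (0, 4, -4, -3); set L[1][0]=-1
  eliminate (2,0): mult=-4, new row 2: (0, 16, -17, -9); set L[2][0]=-4
  eliminate (3,0): mult=-2, new row 3: (0, 4, -3, -7); set L[3][0]=-2
k=1: U[1][1]=4
  eliminate (2,1): mult=4, new row 2: (0, 0, -1, 3); set L[2][1]=4
  eliminate (3,1): mult=1, new row 3: (0, 0, 1, -4); set L[3][1]=1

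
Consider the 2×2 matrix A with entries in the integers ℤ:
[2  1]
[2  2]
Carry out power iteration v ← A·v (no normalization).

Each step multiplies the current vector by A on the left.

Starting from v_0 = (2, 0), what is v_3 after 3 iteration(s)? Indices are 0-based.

v_3 = (40, 56)

v_0 = (2, 0).
v_1 = A·v_0 = (4, 4).
v_2 = A·v_1 = (12, 16).
v_3 = A·v_2 = (40, 56).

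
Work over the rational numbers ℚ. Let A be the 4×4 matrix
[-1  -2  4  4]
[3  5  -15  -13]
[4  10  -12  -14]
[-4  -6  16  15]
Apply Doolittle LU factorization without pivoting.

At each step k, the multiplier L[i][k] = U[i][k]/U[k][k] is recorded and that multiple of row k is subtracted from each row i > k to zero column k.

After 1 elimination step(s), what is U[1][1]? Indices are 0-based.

U[1][1] = -1

k=0: U[0][0]=-1
  eliminate (1,0): mult=-3, new row 1: (0, -1, -3, -1); set L[1][0]=-3
  eliminate (2,0): mult=-4, new row 2: (0, 2, 4, 2); set L[2][0]=-4
  eliminate (3,0): mult=4, new row 3: (0, 2, 0, -1); set L[3][0]=4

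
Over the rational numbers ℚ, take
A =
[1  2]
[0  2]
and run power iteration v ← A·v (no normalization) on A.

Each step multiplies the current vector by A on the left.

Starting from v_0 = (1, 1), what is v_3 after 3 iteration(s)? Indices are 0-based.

v_3 = (15, 8)

v_0 = (1, 1).
v_1 = A·v_0 = (3, 2).
v_2 = A·v_1 = (7, 4).
v_3 = A·v_2 = (15, 8).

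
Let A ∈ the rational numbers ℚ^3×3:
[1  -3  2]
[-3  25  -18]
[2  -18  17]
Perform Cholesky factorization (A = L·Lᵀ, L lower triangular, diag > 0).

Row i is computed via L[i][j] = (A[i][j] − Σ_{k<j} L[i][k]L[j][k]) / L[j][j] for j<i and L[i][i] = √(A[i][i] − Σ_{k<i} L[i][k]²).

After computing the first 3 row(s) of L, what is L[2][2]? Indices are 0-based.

Step 1: L[0][0] = √(1) = 1.
  L[1][0] = (-3) / L[0][0] = -3.
Step 2: L[1][1] = √(16) = 4.
  L[2][0] = (2) / L[0][0] = 2.
  L[2][1] = (-12) / L[1][1] = -3.
Step 3: L[2][2] = √(4) = 2.

L[2][2] = 2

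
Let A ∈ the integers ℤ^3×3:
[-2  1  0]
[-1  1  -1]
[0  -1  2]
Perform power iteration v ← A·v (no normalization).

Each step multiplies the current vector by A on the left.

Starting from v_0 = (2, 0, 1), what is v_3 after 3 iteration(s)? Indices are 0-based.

v_0 = (2, 0, 1).
v_1 = A·v_0 = (-4, -3, 2).
v_2 = A·v_1 = (5, -1, 7).
v_3 = A·v_2 = (-11, -13, 15).

v_3 = (-11, -13, 15)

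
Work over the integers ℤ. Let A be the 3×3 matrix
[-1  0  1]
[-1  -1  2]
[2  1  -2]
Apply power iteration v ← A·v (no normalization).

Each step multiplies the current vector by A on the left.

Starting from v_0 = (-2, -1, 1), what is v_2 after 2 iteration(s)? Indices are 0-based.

v_2 = (-10, -22, 25)

v_0 = (-2, -1, 1).
v_1 = A·v_0 = (3, 5, -7).
v_2 = A·v_1 = (-10, -22, 25).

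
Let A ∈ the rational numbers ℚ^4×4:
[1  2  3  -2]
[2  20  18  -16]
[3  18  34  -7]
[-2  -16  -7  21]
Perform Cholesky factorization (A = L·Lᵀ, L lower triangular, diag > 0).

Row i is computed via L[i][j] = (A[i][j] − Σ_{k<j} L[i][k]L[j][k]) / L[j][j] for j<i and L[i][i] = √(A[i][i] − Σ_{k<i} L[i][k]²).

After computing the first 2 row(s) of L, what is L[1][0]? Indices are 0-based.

L[1][0] = 2

Step 1: L[0][0] = √(1) = 1.
  L[1][0] = (2) / L[0][0] = 2.
Step 2: L[1][1] = √(16) = 4.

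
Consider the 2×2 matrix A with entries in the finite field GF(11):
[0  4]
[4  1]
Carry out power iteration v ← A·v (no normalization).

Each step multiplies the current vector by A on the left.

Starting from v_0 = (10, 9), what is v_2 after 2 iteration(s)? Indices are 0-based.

v_2 = (9, 6)

v_0 = (10, 9).
v_1 = A·v_0 = (3, 5).
v_2 = A·v_1 = (9, 6).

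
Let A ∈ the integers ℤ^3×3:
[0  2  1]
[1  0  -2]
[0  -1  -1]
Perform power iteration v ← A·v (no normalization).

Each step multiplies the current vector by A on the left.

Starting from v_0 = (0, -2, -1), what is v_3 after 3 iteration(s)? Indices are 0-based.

v_3 = (-27, 17, 16)

v_0 = (0, -2, -1).
v_1 = A·v_0 = (-5, 2, 3).
v_2 = A·v_1 = (7, -11, -5).
v_3 = A·v_2 = (-27, 17, 16).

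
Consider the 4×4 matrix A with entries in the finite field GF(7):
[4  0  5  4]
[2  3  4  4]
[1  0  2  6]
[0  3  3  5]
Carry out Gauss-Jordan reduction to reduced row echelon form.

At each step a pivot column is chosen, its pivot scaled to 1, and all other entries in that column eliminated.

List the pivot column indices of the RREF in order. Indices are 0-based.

pivot columns: 0, 1, 2

pivot(0,0)=4: scale R0 → (1, 0, 3, 1)
  clear (1,0): R1 −= (2)R0 → (0, 3, 5, 2)
  clear (2,0): R2 −= (1)R0 → (0, 0, 6, 5)
pivot(1,1)=3: scale R1 → (0, 1, 4, 3)
  clear (3,1): R3 −= (3)R1 → (0, 0, 5, 3)
pivot(2,2)=6: scale R2 → (0, 0, 1, 2)
  clear (0,2): R0 −= (3)R2 → (1, 0, 0, 2)
  clear (1,2): R1 −= (4)R2 → (0, 1, 0, 2)
  clear (3,2): R3 −= (5)R2 → (0, 0, 0, 0)
col 3: no nonzero at/below row 3; advance.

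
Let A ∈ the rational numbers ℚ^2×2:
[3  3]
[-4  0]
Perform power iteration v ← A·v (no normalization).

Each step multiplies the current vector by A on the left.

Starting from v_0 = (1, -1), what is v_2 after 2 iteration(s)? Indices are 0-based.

v_2 = (-12, 0)

v_0 = (1, -1).
v_1 = A·v_0 = (0, -4).
v_2 = A·v_1 = (-12, 0).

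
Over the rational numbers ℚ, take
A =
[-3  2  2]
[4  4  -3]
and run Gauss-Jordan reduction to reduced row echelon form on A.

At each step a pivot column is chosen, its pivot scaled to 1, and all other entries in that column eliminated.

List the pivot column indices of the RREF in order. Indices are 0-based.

pivot(0,0)=-3: scale R0 → (1, -2/3, -2/3)
  clear (1,0): R1 −= (4)R0 → (0, 20/3, -1/3)
pivot(1,1)=20/3: scale R1 → (0, 1, -1/20)
  clear (0,1): R0 −= (-2/3)R1 → (1, 0, -7/10)

pivot columns: 0, 1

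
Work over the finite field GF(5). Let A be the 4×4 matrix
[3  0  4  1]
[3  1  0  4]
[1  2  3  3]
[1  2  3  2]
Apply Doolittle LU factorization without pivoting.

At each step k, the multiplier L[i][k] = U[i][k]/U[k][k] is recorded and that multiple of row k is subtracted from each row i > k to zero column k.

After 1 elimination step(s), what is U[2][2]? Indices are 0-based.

U[2][2] = 0

Step 1: pivot at (0,0) is 3.
  row1 ← row1 − (1)·row0  ⇒  L[1][0]=1, U row1=(0, 1, 1, 3)
  row2 ← row2 − (2)·row0  ⇒  L[2][0]=2, U row2=(0, 2, 0, 1)
  row3 ← row3 − (2)·row0  ⇒  L[3][0]=2, U row3=(0, 2, 0, 0)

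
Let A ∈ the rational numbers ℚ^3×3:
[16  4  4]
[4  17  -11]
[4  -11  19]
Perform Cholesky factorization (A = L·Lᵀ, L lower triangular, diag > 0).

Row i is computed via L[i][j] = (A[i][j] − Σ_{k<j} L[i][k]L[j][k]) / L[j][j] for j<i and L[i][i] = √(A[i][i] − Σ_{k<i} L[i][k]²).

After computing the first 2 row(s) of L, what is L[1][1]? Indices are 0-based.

Step 1: L[0][0] = √(16) = 4.
  L[1][0] = (4) / L[0][0] = 1.
Step 2: L[1][1] = √(16) = 4.

L[1][1] = 4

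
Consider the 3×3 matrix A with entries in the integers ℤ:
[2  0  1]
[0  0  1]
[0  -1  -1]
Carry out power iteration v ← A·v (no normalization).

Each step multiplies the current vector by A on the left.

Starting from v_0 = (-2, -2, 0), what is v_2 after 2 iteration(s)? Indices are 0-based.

v_2 = (-6, 2, -2)

v_0 = (-2, -2, 0).
v_1 = A·v_0 = (-4, 0, 2).
v_2 = A·v_1 = (-6, 2, -2).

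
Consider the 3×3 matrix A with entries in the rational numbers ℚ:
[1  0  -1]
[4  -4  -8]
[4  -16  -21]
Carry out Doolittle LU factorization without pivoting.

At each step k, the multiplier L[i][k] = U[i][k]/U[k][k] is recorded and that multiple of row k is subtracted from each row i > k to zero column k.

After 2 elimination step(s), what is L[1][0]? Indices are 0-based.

k=0: U[0][0]=1
  eliminate (1,0): mult=4, new row 1: (0, -4, -4); set L[1][0]=4
  eliminate (2,0): mult=4, new row 2: (0, -16, -17); set L[2][0]=4
k=1: U[1][1]=-4
  eliminate (2,1): mult=4, new row 2: (0, 0, -1); set L[2][1]=4

L[1][0] = 4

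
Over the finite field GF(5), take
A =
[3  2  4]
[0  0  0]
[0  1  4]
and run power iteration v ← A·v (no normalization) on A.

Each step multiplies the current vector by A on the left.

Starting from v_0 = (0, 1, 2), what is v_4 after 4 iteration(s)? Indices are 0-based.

v_4 = (2, 0, 1)

v_0 = (0, 1, 2).
v_1 = A·v_0 = (0, 0, 4).
v_2 = A·v_1 = (1, 0, 1).
v_3 = A·v_2 = (2, 0, 4).
v_4 = A·v_3 = (2, 0, 1).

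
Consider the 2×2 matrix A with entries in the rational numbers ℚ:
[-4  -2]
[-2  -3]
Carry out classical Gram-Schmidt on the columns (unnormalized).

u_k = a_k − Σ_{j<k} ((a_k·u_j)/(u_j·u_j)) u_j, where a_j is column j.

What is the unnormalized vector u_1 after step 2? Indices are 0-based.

Step 1: u_0 = a_0 = (-4, -2).
Step 2: u_1 = a_1 − (7/10)·u_0 = (4/5, -8/5).

u_1 = (4/5, -8/5)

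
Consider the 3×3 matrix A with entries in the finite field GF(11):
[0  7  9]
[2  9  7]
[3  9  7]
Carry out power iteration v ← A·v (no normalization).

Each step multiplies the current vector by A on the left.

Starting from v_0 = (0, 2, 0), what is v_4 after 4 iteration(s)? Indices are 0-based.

v_0 = (0, 2, 0).
v_1 = A·v_0 = (3, 7, 7).
v_2 = A·v_1 = (2, 8, 0).
v_3 = A·v_2 = (1, 10, 1).
v_4 = A·v_3 = (2, 0, 1).

v_4 = (2, 0, 1)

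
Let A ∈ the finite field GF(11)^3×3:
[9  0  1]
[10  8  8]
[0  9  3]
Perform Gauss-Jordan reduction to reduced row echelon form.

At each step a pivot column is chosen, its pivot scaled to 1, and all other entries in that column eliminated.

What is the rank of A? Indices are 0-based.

step 1: normalize row 0 (÷9) = (1, 0, 5)
  row 1: subtract 10×row0 = (0, 8, 2)
step 2: normalize row 1 (÷8) = (0, 1, 3)
  row 2: subtract 9×row1 = (0, 0, 9)
step 3: normalize row 2 (÷9) = (0, 0, 1)
  row 0: subtract 5×row2 = (1, 0, 0)
  row 1: subtract 3×row2 = (0, 1, 0)

rank = 3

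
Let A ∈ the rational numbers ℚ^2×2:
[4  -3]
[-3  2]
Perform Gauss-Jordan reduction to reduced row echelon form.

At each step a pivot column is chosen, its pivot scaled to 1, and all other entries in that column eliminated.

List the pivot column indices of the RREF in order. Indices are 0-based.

pivot columns: 0, 1

pivot(0,0)=4: scale R0 → (1, -3/4)
  clear (1,0): R1 −= (-3)R0 → (0, -1/4)
pivot(1,1)=-1/4: scale R1 → (0, 1)
  clear (0,1): R0 −= (-3/4)R1 → (1, 0)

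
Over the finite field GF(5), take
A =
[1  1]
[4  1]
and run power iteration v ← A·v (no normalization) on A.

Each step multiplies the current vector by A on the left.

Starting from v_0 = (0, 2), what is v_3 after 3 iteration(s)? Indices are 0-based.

v_3 = (4, 1)

v_0 = (0, 2).
v_1 = A·v_0 = (2, 2).
v_2 = A·v_1 = (4, 0).
v_3 = A·v_2 = (4, 1).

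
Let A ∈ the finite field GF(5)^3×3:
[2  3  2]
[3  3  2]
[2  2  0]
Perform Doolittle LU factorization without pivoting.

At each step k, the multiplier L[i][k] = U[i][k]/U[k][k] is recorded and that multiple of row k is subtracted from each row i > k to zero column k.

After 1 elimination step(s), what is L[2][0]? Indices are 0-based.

L[2][0] = 1

Step 1: pivot at (0,0) is 2.
  row1 ← row1 − (4)·row0  ⇒  L[1][0]=4, U row1=(0, 1, 4)
  row2 ← row2 − (1)·row0  ⇒  L[2][0]=1, U row2=(0, 4, 3)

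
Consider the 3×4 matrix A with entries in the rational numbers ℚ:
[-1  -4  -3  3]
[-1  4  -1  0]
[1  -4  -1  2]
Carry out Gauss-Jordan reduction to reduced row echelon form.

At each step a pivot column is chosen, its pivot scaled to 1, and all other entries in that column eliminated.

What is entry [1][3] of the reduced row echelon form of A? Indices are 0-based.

M[1][3] = -1/8

[1] R0 /= -1  ⇒  (1, 4, 3, -3)
     R1 -= -1·R0  ⇒  (0, 8, 2, -3)
     R2 -= 1·R0  ⇒  (0, -8, -4, 5)
[2] R1 /= 8  ⇒  (0, 1, 1/4, -3/8)
     R0 -= 4·R1  ⇒  (1, 0, 2, -3/2)
     R2 -= -8·R1  ⇒  (0, 0, -2, 2)
[3] R2 /= -2  ⇒  (0, 0, 1, -1)
     R0 -= 2·R2  ⇒  (1, 0, 0, 1/2)
     R1 -= 1/4·R2  ⇒  (0, 1, 0, -1/8)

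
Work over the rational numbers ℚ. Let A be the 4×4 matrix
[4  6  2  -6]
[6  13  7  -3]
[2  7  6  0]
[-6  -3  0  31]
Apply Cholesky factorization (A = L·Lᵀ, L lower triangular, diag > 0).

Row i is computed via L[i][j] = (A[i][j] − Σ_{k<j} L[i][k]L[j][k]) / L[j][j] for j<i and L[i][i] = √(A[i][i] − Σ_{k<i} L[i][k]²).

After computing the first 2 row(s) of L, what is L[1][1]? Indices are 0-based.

Step 1: L[0][0] = √(4) = 2.
  L[1][0] = (6) / L[0][0] = 3.
Step 2: L[1][1] = √(4) = 2.

L[1][1] = 2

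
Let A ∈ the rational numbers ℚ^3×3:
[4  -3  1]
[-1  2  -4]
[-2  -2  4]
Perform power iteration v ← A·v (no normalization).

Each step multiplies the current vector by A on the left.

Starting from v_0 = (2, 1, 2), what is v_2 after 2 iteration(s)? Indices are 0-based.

v_0 = (2, 1, 2).
v_1 = A·v_0 = (7, -8, 2).
v_2 = A·v_1 = (54, -31, 10).

v_2 = (54, -31, 10)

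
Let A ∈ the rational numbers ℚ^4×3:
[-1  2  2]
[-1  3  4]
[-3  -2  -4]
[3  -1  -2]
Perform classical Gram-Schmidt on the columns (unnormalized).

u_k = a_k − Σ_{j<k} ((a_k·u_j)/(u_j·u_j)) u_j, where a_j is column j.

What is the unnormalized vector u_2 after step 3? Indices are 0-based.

Step 1: u_0 = a_0 = (-1, -1, -3, 3).
Step 2: u_1 = a_1 − (-1/10)·u_0 = (19/10, 29/10, -23/10, -7/10).
Step 3: u_2 = a_2 − (0)·u_0 − (130/89)·u_1 = (-69/89, -21/89, -57/89, -87/89).

u_2 = (-69/89, -21/89, -57/89, -87/89)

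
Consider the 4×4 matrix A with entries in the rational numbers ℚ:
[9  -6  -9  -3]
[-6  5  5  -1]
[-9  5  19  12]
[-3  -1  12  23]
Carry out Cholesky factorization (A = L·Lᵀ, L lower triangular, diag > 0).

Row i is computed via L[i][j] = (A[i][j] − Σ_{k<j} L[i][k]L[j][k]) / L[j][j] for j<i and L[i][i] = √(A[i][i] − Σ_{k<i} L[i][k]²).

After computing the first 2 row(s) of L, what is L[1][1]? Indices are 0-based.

Step 1: L[0][0] = √(9) = 3.
  L[1][0] = (-6) / L[0][0] = -2.
Step 2: L[1][1] = √(1) = 1.

L[1][1] = 1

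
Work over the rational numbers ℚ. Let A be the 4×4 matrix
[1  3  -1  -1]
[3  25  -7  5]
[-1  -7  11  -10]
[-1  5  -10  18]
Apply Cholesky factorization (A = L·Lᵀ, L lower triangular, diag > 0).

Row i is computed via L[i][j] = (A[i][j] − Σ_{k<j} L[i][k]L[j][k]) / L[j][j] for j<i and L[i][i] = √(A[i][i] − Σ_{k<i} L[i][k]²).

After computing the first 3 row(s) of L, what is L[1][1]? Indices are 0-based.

L[1][1] = 4

Step 1: L[0][0] = √(1) = 1.
  L[1][0] = (3) / L[0][0] = 3.
Step 2: L[1][1] = √(16) = 4.
  L[2][0] = (-1) / L[0][0] = -1.
  L[2][1] = (-4) / L[1][1] = -1.
Step 3: L[2][2] = √(9) = 3.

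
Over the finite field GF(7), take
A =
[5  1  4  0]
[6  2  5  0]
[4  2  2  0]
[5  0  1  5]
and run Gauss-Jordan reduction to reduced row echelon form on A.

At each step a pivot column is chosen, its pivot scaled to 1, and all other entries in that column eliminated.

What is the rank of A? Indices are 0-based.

rank = 4

pivot(0,0)=5: scale R0 → (1, 3, 5, 0)
  clear (1,0): R1 −= (6)R0 → (0, 5, 3, 0)
  clear (2,0): R2 −= (4)R0 → (0, 4, 3, 0)
  clear (3,0): R3 −= (5)R0 → (0, 6, 4, 5)
pivot(1,1)=5: scale R1 → (0, 1, 2, 0)
  clear (0,1): R0 −= (3)R1 → (1, 0, 6, 0)
  clear (2,1): R2 −= (4)R1 → (0, 0, 2, 0)
  clear (3,1): R3 −= (6)R1 → (0, 0, 6, 5)
pivot(2,2)=2: scale R2 → (0, 0, 1, 0)
  clear (0,2): R0 −= (6)R2 → (1, 0, 0, 0)
  clear (1,2): R1 −= (2)R2 → (0, 1, 0, 0)
  clear (3,2): R3 −= (6)R2 → (0, 0, 0, 5)
pivot(3,3)=5: scale R3 → (0, 0, 0, 1)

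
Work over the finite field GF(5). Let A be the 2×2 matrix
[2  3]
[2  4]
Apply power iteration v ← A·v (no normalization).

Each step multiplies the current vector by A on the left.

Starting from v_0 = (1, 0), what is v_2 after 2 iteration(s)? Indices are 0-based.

v_2 = (0, 2)

v_0 = (1, 0).
v_1 = A·v_0 = (2, 2).
v_2 = A·v_1 = (0, 2).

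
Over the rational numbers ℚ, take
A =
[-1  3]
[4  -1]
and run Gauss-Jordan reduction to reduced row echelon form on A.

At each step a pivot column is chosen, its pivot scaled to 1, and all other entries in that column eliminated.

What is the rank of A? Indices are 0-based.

rank = 2

[1] R0 /= -1  ⇒  (1, -3)
     R1 -= 4·R0  ⇒  (0, 11)
[2] R1 /= 11  ⇒  (0, 1)
     R0 -= -3·R1  ⇒  (1, 0)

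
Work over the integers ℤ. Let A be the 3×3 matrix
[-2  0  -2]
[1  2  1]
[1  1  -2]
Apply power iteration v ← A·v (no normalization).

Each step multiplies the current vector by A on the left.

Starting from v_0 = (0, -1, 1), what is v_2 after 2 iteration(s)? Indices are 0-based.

v_0 = (0, -1, 1).
v_1 = A·v_0 = (-2, -1, -3).
v_2 = A·v_1 = (10, -7, 3).

v_2 = (10, -7, 3)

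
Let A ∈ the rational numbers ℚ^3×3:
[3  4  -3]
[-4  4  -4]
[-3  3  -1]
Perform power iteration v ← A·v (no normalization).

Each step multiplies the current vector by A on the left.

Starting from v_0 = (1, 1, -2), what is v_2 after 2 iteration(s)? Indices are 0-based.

v_2 = (65, -28, -17)

v_0 = (1, 1, -2).
v_1 = A·v_0 = (13, 8, 2).
v_2 = A·v_1 = (65, -28, -17).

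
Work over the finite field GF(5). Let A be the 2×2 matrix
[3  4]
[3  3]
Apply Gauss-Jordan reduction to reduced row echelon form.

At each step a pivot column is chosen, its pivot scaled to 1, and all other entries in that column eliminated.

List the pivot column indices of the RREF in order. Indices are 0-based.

[1] R0 /= 3  ⇒  (1, 3)
     R1 -= 3·R0  ⇒  (0, 4)
[2] R1 /= 4  ⇒  (0, 1)
     R0 -= 3·R1  ⇒  (1, 0)

pivot columns: 0, 1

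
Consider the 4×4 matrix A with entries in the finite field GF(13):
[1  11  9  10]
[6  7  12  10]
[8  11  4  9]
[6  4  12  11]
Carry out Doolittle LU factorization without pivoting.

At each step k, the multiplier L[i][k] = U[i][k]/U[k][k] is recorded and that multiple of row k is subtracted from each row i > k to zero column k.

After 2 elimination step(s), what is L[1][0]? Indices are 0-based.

Step 1: pivot at (0,0) is 1.
  row1 ← row1 − (6)·row0  ⇒  L[1][0]=6, U row1=(0, 6, 10, 2)
  row2 ← row2 − (8)·row0  ⇒  L[2][0]=8, U row2=(0, 1, 10, 7)
  row3 ← row3 − (6)·row0  ⇒  L[3][0]=6, U row3=(0, 3, 10, 3)
Step 2: pivot at (1,1) is 6.
  row2 ← row2 − (11)·row1  ⇒  L[2][1]=11, U row2=(0, 0, 4, 11)
  row3 ← row3 − (7)·row1  ⇒  L[3][1]=7, U row3=(0, 0, 5, 2)

L[1][0] = 6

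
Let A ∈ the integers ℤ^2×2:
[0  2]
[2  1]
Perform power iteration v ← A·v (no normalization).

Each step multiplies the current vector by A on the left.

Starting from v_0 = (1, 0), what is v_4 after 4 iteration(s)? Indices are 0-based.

v_4 = (20, 18)

v_0 = (1, 0).
v_1 = A·v_0 = (0, 2).
v_2 = A·v_1 = (4, 2).
v_3 = A·v_2 = (4, 10).
v_4 = A·v_3 = (20, 18).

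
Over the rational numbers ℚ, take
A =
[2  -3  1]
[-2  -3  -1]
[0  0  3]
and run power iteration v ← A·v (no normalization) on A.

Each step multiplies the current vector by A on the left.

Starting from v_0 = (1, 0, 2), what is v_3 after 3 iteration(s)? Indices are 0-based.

v_0 = (1, 0, 2).
v_1 = A·v_0 = (4, -4, 6).
v_2 = A·v_1 = (26, -2, 18).
v_3 = A·v_2 = (76, -64, 54).

v_3 = (76, -64, 54)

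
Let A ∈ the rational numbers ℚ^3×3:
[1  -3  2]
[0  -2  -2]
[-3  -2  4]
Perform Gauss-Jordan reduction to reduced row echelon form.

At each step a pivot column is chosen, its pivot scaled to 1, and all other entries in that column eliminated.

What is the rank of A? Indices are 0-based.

rank = 3

[1] R0 /= 1  ⇒  (1, -3, 2)
     R2 -= -3·R0  ⇒  (0, -11, 10)
[2] R1 /= -2  ⇒  (0, 1, 1)
     R0 -= -3·R1  ⇒  (1, 0, 5)
     R2 -= -11·R1  ⇒  (0, 0, 21)
[3] R2 /= 21  ⇒  (0, 0, 1)
     R0 -= 5·R2  ⇒  (1, 0, 0)
     R1 -= 1·R2  ⇒  (0, 1, 0)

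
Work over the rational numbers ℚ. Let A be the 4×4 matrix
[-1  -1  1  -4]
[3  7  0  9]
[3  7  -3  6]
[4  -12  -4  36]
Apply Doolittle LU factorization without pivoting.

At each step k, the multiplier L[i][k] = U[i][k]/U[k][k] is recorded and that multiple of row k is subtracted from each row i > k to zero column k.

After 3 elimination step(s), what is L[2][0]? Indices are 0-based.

L[2][0] = -3

Step 1: pivot at (0,0) is -1.
  row1 ← row1 − (-3)·row0  ⇒  L[1][0]=-3, U row1=(0, 4, 3, -3)
  row2 ← row2 − (-3)·row0  ⇒  L[2][0]=-3, U row2=(0, 4, 0, -6)
  row3 ← row3 − (-4)·row0  ⇒  L[3][0]=-4, U row3=(0, -16, 0, 20)
Step 2: pivot at (1,1) is 4.
  row2 ← row2 − (1)·row1  ⇒  L[2][1]=1, U row2=(0, 0, -3, -3)
  row3 ← row3 − (-4)·row1  ⇒  L[3][1]=-4, U row3=(0, 0, 12, 8)
Step 3: pivot at (2,2) is -3.
  row3 ← row3 − (-4)·row2  ⇒  L[3][2]=-4, U row3=(0, 0, 0, -4)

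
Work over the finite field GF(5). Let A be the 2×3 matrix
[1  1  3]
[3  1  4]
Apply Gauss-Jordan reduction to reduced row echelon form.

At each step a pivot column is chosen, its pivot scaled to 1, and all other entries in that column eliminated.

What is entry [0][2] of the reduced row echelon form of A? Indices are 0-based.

[1] R0 /= 1  ⇒  (1, 1, 3)
     R1 -= 3·R0  ⇒  (0, 3, 0)
[2] R1 /= 3  ⇒  (0, 1, 0)
     R0 -= 1·R1  ⇒  (1, 0, 3)

M[0][2] = 3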